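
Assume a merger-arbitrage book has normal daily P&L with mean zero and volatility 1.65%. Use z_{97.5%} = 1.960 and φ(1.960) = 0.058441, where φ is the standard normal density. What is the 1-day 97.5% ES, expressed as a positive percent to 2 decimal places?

Tail multiplier: φ(z)/(1−α) = 0.058441 / 0.025 = 2.338.
ES = 1.65% × 2.338 = 3.858%.

3.86%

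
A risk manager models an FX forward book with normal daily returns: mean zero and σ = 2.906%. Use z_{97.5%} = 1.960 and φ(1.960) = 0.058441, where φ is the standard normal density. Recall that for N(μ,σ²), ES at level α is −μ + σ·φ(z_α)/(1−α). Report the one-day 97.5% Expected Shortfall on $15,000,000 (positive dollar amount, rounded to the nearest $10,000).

$1,020,000

Tail multiplier: φ(z)/(1−α) = 0.058441 / 0.025 = 2.338.
ES = 2.906% × 2.338 = 6.794%.
On $15,000,000: 0.06794 × $15,000,000 = $1,019,100.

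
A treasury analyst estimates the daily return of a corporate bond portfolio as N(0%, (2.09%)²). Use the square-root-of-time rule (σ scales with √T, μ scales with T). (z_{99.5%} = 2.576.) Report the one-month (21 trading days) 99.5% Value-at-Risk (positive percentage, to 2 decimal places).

σ_{21d} = 2.09% × √21 = 9.578%.
VaR = 2.576 × 9.578% = 24.673%.

24.67%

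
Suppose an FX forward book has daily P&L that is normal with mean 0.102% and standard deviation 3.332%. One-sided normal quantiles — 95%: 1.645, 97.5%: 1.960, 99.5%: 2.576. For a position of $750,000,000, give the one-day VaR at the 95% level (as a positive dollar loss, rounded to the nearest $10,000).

VaR = −μ + z·σ = −(0.102%) + 1.645 × 3.332% = 5.379%.
On $750,000,000: 0.05379 × $750,000,000 = $40,342,500.

$40,340,000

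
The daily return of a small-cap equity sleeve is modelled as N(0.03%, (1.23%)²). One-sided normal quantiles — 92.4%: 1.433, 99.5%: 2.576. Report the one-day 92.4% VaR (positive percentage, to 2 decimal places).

VaR = −μ + z·σ = −(0.03%) + 1.433 × 1.23% = 1.733%.

1.73%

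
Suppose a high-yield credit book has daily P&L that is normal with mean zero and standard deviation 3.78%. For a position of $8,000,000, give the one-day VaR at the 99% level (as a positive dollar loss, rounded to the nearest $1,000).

At 99% one-sided, z = 2.326.
VaR = z·σ = 2.326 × 3.78% = 8.792%.
On $8,000,000: 0.08792 × $8,000,000 = $703,360.

$703,000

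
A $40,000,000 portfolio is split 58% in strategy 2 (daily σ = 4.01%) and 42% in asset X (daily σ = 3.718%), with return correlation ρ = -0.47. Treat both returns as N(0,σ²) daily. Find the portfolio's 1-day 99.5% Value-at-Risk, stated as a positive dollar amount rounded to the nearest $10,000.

$2,170,000

σ_p² = 0.58²·4.01² + 0.42²·3.718² + 2·-0.47·0.58·0.42·4.01·3.718 = 4.4339 (%²).
σ_p = √4.4339 = 2.106%.
At 99.5%, z = 2.576.
VaR = 2.576 × 2.106% = 5.425%; on $40,000,000 that is $2,170,000.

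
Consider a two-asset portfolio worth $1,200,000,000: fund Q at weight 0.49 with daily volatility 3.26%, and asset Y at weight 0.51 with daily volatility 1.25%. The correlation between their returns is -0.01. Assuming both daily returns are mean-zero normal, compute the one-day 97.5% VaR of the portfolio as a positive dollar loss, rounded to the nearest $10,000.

σ_p² = 0.49²·3.26² + 0.51²·1.25² + 2·-0.01·0.49·0.51·3.26·1.25 = 2.9377 (%²).
σ_p = √2.9377 = 1.714%.
At 97.5%, z = 1.960.
VaR = 1.960 × 1.714% = 3.359%; on $1,200,000,000 that is $40,308,000.

$40,310,000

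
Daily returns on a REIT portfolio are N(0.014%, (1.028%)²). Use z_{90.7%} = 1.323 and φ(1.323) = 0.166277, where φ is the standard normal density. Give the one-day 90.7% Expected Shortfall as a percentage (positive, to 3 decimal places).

Tail multiplier: φ(z)/(1−α) = 0.166277 / 0.093 = 1.788.
ES = −(0.014%) + 1.028% × 1.788 = 1.824%.

1.824%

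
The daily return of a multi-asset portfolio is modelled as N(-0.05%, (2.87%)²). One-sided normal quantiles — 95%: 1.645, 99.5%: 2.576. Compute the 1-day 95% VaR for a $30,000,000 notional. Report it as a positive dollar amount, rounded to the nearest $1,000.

VaR = −μ + z·σ = −(-0.05%) + 1.645 × 2.87% = 4.771%.
On $30,000,000: 0.04771 × $30,000,000 = $1,431,300.

$1,431,000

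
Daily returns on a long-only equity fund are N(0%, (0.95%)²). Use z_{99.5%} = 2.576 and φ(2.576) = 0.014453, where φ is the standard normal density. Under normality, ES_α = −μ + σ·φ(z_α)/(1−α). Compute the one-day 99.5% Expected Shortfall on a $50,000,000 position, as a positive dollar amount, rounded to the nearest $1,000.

Tail multiplier: φ(z)/(1−α) = 0.014453 / 0.005 = 2.891.
ES = 0.95% × 2.891 = 2.746%.
On $50,000,000: 0.02746 × $50,000,000 = $1,373,000.

$1,373,000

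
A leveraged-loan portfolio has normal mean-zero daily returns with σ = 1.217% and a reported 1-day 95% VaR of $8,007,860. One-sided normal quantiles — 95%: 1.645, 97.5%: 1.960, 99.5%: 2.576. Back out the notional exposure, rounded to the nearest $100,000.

$400,000,000

VaR as a fraction of value: z·σ = 1.645 × 1.217% = 2.00197%.
Position = $8,007,860 / 0.0200196 = $400,000,000.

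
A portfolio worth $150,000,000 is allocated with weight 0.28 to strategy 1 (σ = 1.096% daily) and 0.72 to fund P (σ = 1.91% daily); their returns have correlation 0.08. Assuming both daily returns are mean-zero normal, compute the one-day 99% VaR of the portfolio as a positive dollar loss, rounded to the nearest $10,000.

$5,000,000

σ_p² = 0.28²·1.096² + 0.72²·1.91² + 2·0.08·0.28·0.72·1.096·1.91 = 2.0529 (%²).
σ_p = √2.0529 = 1.433%.
At 99%, z = 2.326.
VaR = 2.326 × 1.433% = 3.333%; on $150,000,000 that is $4,999,500.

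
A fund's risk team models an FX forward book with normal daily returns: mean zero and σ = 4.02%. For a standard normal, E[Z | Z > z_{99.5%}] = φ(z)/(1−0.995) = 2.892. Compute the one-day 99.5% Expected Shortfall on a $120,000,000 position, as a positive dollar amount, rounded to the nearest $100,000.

ES = 4.02% × 2.892 = 11.626%.
On $120,000,000: 0.11626 × $120,000,000 = $13,951,200.

$14,000,000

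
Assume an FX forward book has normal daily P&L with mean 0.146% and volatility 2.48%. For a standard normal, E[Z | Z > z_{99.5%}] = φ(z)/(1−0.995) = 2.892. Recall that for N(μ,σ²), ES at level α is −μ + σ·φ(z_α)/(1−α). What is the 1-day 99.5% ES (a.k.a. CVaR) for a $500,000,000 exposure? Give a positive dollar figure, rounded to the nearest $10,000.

$35,130,000

ES = −(0.146%) + 2.48% × 2.892 = 7.026%.
On $500,000,000: 0.07026 × $500,000,000 = $35,130,000.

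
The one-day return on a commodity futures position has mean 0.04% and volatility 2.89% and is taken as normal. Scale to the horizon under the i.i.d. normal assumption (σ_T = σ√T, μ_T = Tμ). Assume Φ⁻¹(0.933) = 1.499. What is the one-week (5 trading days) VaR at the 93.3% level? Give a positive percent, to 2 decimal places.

9.49%

σ_{5d} = 2.89% × √5 = 6.462%; μ_{5d} = 5 × 0.04% = 0.200%.
VaR = −(0.200%) + 1.499 × 6.462% = 9.487%.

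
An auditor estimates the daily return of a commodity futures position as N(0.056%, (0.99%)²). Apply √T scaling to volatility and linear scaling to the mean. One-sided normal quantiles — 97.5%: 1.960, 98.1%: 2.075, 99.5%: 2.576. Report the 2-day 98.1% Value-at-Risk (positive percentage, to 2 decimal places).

σ_{2d} = 0.99% × √2 = 1.400%; μ_{2d} = 2 × 0.056% = 0.112%.
VaR = −(0.112%) + 2.075 × 1.400% = 2.793%.

2.79%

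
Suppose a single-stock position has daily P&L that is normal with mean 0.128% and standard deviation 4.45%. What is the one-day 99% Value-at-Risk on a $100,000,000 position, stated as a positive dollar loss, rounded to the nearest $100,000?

$10,200,000

At 99% one-sided, z = 2.326.
VaR = −μ + z·σ = −(0.128%) + 2.326 × 4.45% = 10.223%.
On $100,000,000: 0.10223 × $100,000,000 = $10,223,000.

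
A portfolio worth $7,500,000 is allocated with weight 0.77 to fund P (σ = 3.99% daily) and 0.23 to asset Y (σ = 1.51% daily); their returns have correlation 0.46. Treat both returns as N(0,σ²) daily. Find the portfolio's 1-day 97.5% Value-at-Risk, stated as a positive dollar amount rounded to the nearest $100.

$477,300

σ_p² = 0.77²·3.99² + 0.23²·1.51² + 2·0.46·0.77·0.23·3.99·1.51 = 10.5413 (%²).
σ_p = √10.5413 = 3.247%.
At 97.5%, z = 1.960.
VaR = 1.960 × 3.247% = 6.364%; on $7,500,000 that is $477,300.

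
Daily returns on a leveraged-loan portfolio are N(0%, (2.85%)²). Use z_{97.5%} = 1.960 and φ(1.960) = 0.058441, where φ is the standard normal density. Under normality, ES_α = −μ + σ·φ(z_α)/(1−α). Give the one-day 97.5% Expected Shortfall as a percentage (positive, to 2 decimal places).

Tail multiplier: φ(z)/(1−α) = 0.058441 / 0.025 = 2.338.
ES = 2.85% × 2.338 = 6.663%.

6.66%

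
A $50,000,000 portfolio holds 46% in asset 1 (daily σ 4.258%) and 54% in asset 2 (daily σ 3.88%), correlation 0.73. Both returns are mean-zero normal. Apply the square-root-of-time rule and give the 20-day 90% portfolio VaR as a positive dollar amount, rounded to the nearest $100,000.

σ_p = √(0.46²·4.258² + 0.54²·3.88² + 2·0.73·0.46·0.54·4.258·3.88) = 3.771%.
σ_{20d} = 3.771% × √20 = 16.864%.
z(90%) = 1.282.
VaR = 1.282 × 16.864% = 21.620%; on $50,000,000 that is $10,810,000.

$10,800,000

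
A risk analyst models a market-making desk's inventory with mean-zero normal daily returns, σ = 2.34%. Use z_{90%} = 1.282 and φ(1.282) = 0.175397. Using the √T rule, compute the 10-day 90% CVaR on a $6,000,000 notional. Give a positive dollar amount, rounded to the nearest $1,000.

σ_{10d} = 2.34% × √10 = 7.400%.
ES multiplier = φ(z)/(1−α) = 0.175397/0.1 = 1.754.
ES = 7.400% × 1.754 = 12.980%; on $6,000,000: $778,800.

$779,000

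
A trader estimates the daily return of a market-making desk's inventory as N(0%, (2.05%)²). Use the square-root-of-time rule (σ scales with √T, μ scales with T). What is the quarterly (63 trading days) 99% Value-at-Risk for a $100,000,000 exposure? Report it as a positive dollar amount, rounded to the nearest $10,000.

At 99%, z = 2.326.
σ_{63d} = 2.05% × √63 = 16.271%.
VaR = 2.326 × 16.271% = 37.846%.
On $100,000,000: 0.37846 × $100,000,000 = $37,846,000.

$37,850,000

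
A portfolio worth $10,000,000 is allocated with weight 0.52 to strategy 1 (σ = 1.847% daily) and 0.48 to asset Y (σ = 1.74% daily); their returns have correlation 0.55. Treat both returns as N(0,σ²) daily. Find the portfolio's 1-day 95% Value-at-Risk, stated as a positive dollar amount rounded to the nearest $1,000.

σ_p² = 0.52²·1.847² + 0.48²·1.74² + 2·0.55·0.52·0.48·1.847·1.74 = 2.5024 (%²).
σ_p = √2.5024 = 1.582%.
At 95%, z = 1.645.
VaR = 1.645 × 1.582% = 2.602%; on $10,000,000 that is $260,200.

$260,000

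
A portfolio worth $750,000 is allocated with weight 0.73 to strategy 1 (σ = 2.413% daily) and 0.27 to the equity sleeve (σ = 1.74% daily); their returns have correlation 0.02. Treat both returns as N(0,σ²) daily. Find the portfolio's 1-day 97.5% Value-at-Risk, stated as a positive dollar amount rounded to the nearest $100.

σ_p² = 0.73²·2.413² + 0.27²·1.74² + 2·0.02·0.73·0.27·2.413·1.74 = 3.3567 (%²).
σ_p = √3.3567 = 1.832%.
At 97.5%, z = 1.960.
VaR = 1.960 × 1.832% = 3.591%; on $750,000 that is $26,933.

$26,900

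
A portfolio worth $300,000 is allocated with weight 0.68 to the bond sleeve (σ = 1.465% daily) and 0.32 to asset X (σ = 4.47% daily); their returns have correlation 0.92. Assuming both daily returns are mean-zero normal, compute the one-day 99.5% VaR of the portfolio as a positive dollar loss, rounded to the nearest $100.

$18,400

σ_p² = 0.68²·1.465² + 0.32²·4.47² + 2·0.92·0.68·0.32·1.465·4.47 = 5.6604 (%²).
σ_p = √5.6604 = 2.379%.
At 99.5%, z = 2.576.
VaR = 2.576 × 2.379% = 6.128%; on $300,000 that is $18,384.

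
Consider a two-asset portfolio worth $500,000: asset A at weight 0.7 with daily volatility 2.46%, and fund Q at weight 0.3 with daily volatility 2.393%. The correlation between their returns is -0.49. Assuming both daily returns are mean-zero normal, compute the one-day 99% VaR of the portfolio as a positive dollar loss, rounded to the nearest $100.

$17,500

σ_p² = 0.7²·2.46² + 0.3²·2.393² + 2·-0.49·0.7·0.3·2.46·2.393 = 2.2692 (%²).
σ_p = √2.2692 = 1.506%.
At 99%, z = 2.326.
VaR = 2.326 × 1.506% = 3.503%; on $500,000 that is $17,515.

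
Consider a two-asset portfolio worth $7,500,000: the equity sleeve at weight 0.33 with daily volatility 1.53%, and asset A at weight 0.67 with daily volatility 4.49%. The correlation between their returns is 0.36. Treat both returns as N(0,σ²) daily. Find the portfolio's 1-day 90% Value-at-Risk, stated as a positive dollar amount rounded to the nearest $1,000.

σ_p² = 0.33²·1.53² + 0.67²·4.49² + 2·0.36·0.33·0.67·1.53·4.49 = 10.3984 (%²).
σ_p = √10.3984 = 3.225%.
At 90%, z = 1.282.
VaR = 1.282 × 3.225% = 4.134%; on $7,500,000 that is $310,050.

$310,000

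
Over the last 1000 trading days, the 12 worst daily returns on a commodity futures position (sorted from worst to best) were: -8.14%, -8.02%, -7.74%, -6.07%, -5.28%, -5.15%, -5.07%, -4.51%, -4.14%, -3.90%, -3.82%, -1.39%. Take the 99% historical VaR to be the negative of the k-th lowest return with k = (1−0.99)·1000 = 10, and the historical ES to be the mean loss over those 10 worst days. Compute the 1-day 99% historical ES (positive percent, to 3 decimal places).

5.802%

The 10 worst returns sum to -58.02%.
ES = −(-58.02%) / 10 = 5.802%.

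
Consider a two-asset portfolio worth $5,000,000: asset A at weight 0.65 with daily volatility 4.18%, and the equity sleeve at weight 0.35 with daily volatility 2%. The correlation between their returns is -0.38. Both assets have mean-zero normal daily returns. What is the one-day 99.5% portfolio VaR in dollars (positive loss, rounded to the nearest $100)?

$326,500

σ_p² = 0.65²·4.18² + 0.35²·2² + 2·-0.38·0.65·0.35·4.18·2 = 6.4266 (%²).
σ_p = √6.4266 = 2.535%.
At 99.5%, z = 2.576.
VaR = 2.576 × 2.535% = 6.530%; on $5,000,000 that is $326,500.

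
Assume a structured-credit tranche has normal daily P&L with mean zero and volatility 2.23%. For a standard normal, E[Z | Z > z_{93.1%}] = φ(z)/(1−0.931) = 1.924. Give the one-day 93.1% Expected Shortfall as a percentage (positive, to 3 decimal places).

ES = 2.23% × 1.924 = 4.291%.

4.291%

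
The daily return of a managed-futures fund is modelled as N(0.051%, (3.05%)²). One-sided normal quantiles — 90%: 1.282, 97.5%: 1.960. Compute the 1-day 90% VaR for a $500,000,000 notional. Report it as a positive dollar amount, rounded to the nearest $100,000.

VaR = −μ + z·σ = −(0.051%) + 1.282 × 3.05% = 3.859%.
On $500,000,000: 0.03859 × $500,000,000 = $19,295,000.

$19,300,000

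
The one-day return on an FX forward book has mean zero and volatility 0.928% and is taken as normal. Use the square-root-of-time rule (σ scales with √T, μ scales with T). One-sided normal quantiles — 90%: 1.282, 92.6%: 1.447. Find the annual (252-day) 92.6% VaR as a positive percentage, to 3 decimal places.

21.317%

σ_{252d} = 0.928% × √252 = 14.732%.
VaR = 1.447 × 14.732% = 21.317%.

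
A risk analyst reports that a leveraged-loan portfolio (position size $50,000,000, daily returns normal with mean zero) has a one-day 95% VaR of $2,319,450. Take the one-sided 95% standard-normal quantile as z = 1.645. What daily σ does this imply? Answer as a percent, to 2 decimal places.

VaR as a fraction: $2,319,450 / $50,000,000 = 4.639%.
σ = VaR / z = 4.639% / 1.645 = 2.820%.

2.82%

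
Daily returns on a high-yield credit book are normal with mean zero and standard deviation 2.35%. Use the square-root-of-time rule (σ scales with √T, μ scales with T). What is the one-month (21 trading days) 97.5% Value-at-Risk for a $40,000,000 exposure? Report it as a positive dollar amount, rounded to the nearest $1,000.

$8,443,000

At 97.5%, z = 1.960.
σ_{21d} = 2.35% × √21 = 10.769%.
VaR = 1.960 × 10.769% = 21.107%.
On $40,000,000: 0.21107 × $40,000,000 = $8,442,800.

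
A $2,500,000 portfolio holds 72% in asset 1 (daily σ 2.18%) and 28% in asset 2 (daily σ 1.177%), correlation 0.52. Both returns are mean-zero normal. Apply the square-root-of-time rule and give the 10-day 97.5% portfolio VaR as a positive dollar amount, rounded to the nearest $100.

$273,300

σ_p = √(0.72²·2.18² + 0.28²·1.177² + 2·0.52·0.72·0.28·2.18·1.177) = 1.764%.
σ_{10d} = 1.764% × √10 = 5.578%.
z(97.5%) = 1.960.
VaR = 1.960 × 5.578% = 10.933%; on $2,500,000 that is $273,325.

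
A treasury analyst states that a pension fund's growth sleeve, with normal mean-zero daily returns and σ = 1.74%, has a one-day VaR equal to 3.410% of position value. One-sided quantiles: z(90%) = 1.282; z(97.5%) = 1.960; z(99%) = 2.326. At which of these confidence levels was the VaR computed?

Implied z = VaR/σ = 3.410 / 1.74 = 1.960.
This matches z(97.5%) = 1.960.

97.5%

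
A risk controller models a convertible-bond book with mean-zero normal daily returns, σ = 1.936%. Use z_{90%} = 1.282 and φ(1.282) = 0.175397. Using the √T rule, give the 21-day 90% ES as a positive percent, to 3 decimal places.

σ_{21d} = 1.936% × √21 = 8.872%.
ES multiplier = φ(z)/(1−α) = 0.175397/0.1 = 1.754.
ES = 8.872% × 1.754 = 15.561%.

15.561%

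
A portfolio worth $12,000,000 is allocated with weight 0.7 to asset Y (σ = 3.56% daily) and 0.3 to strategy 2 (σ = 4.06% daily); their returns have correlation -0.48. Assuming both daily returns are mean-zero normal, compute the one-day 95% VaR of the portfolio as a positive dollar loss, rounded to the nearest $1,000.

σ_p² = 0.7²·3.56² + 0.3²·4.06² + 2·-0.48·0.7·0.3·3.56·4.06 = 4.7797 (%²).
σ_p = √4.7797 = 2.186%.
At 95%, z = 1.645.
VaR = 1.645 × 2.186% = 3.596%; on $12,000,000 that is $431,520.

$432,000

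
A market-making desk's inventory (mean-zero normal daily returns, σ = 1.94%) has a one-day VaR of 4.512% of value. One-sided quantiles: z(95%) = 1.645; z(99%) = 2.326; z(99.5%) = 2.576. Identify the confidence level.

99%

Implied z = VaR/σ = 4.512 / 1.94 = 2.326.
This matches z(99%) = 2.326.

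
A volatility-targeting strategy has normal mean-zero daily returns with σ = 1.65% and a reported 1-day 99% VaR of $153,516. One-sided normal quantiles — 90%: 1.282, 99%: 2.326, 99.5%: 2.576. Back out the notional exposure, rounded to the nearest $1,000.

$4,000,000

VaR as a fraction of value: z·σ = 2.326 × 1.65% = 3.8379%.
Position = $153,516 / 0.038379 = $4,000,000.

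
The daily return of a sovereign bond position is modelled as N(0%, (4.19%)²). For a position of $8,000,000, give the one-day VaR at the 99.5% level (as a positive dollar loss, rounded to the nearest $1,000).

At 99.5% one-sided, z = 2.576.
VaR = z·σ = 2.576 × 4.19% = 10.793%.
On $8,000,000: 0.10793 × $8,000,000 = $863,440.

$863,000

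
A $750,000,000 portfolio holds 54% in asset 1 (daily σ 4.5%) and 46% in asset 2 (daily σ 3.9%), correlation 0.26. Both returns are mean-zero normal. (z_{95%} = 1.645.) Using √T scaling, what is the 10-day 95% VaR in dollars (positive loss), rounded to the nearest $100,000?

σ_p = √(0.54²·4.5² + 0.46²·3.9² + 2·0.26·0.54·0.46·4.5·3.9) = 3.375%.
σ_{10d} = 3.375% × √10 = 10.673%.
VaR = 1.645 × 10.673% = 17.557%; on $750,000,000 that is $131,677,500.

$131,700,000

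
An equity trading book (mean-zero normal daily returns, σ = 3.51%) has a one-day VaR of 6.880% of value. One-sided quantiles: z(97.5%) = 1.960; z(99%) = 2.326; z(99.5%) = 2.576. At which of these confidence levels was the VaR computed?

Implied z = VaR/σ = 6.880 / 3.51 = 1.960.
This matches z(97.5%) = 1.960.

97.5%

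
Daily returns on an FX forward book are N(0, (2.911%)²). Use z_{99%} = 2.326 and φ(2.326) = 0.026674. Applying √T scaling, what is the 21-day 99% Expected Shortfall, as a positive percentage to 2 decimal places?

σ_{21d} = 2.911% × √21 = 13.340%.
ES multiplier = φ(z)/(1−α) = 0.026674/0.01 = 2.667.
ES = 13.340% × 2.667 = 35.578%.

35.58%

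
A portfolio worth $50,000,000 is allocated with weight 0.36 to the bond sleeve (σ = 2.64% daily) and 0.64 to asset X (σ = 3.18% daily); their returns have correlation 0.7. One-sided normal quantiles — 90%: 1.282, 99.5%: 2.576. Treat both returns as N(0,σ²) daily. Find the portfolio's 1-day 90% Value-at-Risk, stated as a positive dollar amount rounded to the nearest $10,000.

σ_p² = 0.36²·2.64² + 0.64²·3.18² + 2·0.7·0.36·0.64·2.64·3.18 = 7.7533 (%²).
σ_p = √7.7533 = 2.784%.
VaR = 1.282 × 2.784% = 3.569%; on $50,000,000 that is $1,784,500.

$1,780,000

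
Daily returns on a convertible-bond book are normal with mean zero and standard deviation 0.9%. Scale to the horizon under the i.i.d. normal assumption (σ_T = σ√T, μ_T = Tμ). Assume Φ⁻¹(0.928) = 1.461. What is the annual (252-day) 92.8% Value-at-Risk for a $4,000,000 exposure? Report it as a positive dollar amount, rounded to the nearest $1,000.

σ_{252d} = 0.9% × √252 = 14.287%.
VaR = 1.461 × 14.287% = 20.873%.
On $4,000,000: 0.20873 × $4,000,000 = $834,920.

$835,000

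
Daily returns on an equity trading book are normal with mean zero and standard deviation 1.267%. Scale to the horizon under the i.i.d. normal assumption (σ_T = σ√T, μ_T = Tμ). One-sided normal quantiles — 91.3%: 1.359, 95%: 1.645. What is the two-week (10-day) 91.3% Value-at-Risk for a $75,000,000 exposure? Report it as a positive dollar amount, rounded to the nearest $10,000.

$4,080,000

σ_{10d} = 1.267% × √10 = 4.007%.
VaR = 1.359 × 4.007% = 5.446%.
On $75,000,000: 0.05446 × $75,000,000 = $4,084,500.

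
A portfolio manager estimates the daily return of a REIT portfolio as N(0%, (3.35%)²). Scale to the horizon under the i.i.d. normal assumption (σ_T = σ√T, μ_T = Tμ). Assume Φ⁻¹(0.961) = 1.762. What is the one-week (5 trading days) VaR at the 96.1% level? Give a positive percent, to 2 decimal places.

13.20%

σ_{5d} = 3.35% × √5 = 7.491%.
VaR = 1.762 × 7.491% = 13.199%.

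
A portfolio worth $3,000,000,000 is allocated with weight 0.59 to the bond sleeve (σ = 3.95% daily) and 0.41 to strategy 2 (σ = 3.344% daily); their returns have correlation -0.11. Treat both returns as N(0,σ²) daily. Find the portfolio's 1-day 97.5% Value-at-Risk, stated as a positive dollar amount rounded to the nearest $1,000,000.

σ_p² = 0.59²·3.95² + 0.41²·3.344² + 2·-0.11·0.59·0.41·3.95·3.344 = 6.6080 (%²).
σ_p = √6.6080 = 2.571%.
At 97.5%, z = 1.960.
VaR = 1.960 × 2.571% = 5.039%; on $3,000,000,000 that is $151,170,000.

$151,000,000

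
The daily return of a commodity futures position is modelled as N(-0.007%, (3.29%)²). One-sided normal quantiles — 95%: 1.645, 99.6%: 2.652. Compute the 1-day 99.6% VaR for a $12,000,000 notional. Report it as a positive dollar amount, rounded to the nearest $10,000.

VaR = −μ + z·σ = −(-0.007%) + 2.652 × 3.29% = 8.732%.
On $12,000,000: 0.08732 × $12,000,000 = $1,047,840.

$1,050,000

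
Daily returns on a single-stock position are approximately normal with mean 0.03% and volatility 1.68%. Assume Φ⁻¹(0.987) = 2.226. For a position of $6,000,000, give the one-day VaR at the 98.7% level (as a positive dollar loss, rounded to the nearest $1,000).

$223,000

VaR = −μ + z·σ = −(0.03%) + 2.226 × 1.68% = 3.710%.
On $6,000,000: 0.03710 × $6,000,000 = $222,600.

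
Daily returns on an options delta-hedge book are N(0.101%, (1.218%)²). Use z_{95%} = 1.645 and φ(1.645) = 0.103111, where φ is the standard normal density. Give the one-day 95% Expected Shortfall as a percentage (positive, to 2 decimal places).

2.41%

Tail multiplier: φ(z)/(1−α) = 0.103111 / 0.05 = 2.062.
ES = −(0.101%) + 1.218% × 2.062 = 2.411%.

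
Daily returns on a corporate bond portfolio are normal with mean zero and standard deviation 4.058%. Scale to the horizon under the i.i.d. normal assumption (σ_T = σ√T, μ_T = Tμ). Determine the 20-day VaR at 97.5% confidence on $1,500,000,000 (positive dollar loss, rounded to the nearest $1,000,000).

At 97.5%, z = 1.960.
σ_{20d} = 4.058% × √20 = 18.148%.
VaR = 1.960 × 18.148% = 35.570%.
On $1,500,000,000: 0.35570 × $1,500,000,000 = $533,550,000.

$534,000,000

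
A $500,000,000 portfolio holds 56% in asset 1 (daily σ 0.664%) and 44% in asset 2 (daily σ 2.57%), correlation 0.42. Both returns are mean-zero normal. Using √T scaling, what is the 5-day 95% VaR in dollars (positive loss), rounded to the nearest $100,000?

$24,500,000

σ_p = √(0.56²·0.664² + 0.44²·2.57² + 2·0.42·0.56·0.44·0.664·2.57) = 1.330%.
σ_{5d} = 1.330% × √5 = 2.974%.
z(95%) = 1.645.
VaR = 1.645 × 2.974% = 4.892%; on $500,000,000 that is $24,460,000.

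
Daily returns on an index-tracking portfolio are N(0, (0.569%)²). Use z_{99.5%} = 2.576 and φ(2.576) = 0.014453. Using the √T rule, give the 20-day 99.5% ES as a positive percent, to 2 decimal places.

σ_{20d} = 0.569% × √20 = 2.545%.
ES multiplier = φ(z)/(1−α) = 0.014453/0.005 = 2.891.
ES = 2.545% × 2.891 = 7.358%.

7.36%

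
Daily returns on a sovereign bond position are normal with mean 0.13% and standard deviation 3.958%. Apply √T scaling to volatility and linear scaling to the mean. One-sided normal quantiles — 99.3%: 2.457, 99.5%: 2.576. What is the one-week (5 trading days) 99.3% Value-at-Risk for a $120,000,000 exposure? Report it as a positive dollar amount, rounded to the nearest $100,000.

$25,300,000

σ_{5d} = 3.958% × √5 = 8.850%; μ_{5d} = 5 × 0.13% = 0.650%.
VaR = −(0.650%) + 2.457 × 8.850% = 21.094%.
On $120,000,000: 0.21094 × $120,000,000 = $25,312,800.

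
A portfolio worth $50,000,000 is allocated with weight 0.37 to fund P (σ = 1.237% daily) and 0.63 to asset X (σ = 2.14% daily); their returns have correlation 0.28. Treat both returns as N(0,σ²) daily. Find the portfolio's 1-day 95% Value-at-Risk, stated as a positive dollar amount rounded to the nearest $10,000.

σ_p² = 0.37²·1.237² + 0.63²·2.14² + 2·0.28·0.37·0.63·1.237·2.14 = 2.3727 (%²).
σ_p = √2.3727 = 1.540%.
At 95%, z = 1.645.
VaR = 1.645 × 1.540% = 2.533%; on $50,000,000 that is $1,266,500.

$1,270,000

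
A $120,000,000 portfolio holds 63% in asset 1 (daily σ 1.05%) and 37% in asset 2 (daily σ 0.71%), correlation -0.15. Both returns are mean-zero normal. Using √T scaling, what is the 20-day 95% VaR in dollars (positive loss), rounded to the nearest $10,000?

$5,950,000

σ_p = √(0.63²·1.05² + 0.37²·0.71² + 2·-0.15·0.63·0.37·1.05·0.71) = 0.674%.
σ_{20d} = 0.674% × √20 = 3.014%.
z(95%) = 1.645.
VaR = 1.645 × 3.014% = 4.958%; on $120,000,000 that is $5,949,600.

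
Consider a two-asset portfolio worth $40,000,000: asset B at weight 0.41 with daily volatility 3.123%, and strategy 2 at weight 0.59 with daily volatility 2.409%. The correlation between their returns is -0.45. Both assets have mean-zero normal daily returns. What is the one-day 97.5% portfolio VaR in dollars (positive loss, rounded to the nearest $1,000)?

$1,115,000

σ_p² = 0.41²·3.123² + 0.59²·2.409² + 2·-0.45·0.41·0.59·3.123·2.409 = 2.0217 (%²).
σ_p = √2.0217 = 1.422%.
At 97.5%, z = 1.960.
VaR = 1.960 × 1.422% = 2.787%; on $40,000,000 that is $1,114,800.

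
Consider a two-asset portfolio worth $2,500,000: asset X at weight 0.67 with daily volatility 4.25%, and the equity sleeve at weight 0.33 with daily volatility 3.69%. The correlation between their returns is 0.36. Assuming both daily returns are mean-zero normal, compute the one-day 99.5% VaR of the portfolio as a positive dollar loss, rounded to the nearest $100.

$223,900

σ_p² = 0.67²·4.25² + 0.33²·3.69² + 2·0.36·0.67·0.33·4.25·3.69 = 12.0876 (%²).
σ_p = √12.0876 = 3.477%.
At 99.5%, z = 2.576.
VaR = 2.576 × 3.477% = 8.957%; on $2,500,000 that is $223,925.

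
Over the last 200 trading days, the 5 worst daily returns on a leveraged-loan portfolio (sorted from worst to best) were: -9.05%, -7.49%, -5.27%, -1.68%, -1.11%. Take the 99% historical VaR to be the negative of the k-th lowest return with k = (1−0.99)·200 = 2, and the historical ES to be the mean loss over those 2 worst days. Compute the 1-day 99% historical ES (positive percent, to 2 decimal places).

The 2 worst returns sum to -16.54%.
ES = −(-16.54%) / 2 = 8.27%.

8.27%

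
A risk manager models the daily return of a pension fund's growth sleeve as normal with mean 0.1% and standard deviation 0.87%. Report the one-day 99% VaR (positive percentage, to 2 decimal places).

At 99% one-sided, z = 2.326.
VaR = −μ + z·σ = −(0.1%) + 2.326 × 0.87% = 1.924%.

1.92%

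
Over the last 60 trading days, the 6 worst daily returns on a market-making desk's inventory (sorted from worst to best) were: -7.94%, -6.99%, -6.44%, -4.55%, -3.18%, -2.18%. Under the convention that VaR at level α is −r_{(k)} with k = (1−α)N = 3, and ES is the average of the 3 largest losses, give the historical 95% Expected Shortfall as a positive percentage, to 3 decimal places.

The 3 worst returns sum to -21.37%.
ES = −(-21.37%) / 3 = 7.1233…% ≈ 7.123%.

7.123%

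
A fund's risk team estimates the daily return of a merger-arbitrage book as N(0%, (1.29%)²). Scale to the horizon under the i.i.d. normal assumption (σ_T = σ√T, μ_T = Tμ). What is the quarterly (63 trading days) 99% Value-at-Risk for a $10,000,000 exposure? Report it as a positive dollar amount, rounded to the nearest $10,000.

$2,380,000

At 99%, z = 2.326.
σ_{63d} = 1.29% × √63 = 10.239%.
VaR = 2.326 × 10.239% = 23.816%.
On $10,000,000: 0.23816 × $10,000,000 = $2,381,600.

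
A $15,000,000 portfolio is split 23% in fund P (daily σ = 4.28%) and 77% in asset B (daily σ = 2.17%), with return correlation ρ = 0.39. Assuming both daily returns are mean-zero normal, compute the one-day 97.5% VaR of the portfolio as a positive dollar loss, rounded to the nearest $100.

$660,300

σ_p² = 0.23²·4.28² + 0.77²·2.17² + 2·0.39·0.23·0.77·4.28·2.17 = 5.0439 (%²).
σ_p = √5.0439 = 2.246%.
At 97.5%, z = 1.960.
VaR = 1.960 × 2.246% = 4.402%; on $15,000,000 that is $660,300.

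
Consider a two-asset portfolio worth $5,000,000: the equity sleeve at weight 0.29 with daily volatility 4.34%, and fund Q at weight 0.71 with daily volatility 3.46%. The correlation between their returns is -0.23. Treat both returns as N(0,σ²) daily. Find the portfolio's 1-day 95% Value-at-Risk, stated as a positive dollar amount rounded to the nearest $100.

$204,700

σ_p² = 0.29²·4.34² + 0.71²·3.46² + 2·-0.23·0.29·0.71·4.34·3.46 = 6.1967 (%²).
σ_p = √6.1967 = 2.489%.
At 95%, z = 1.645.
VaR = 1.645 × 2.489% = 4.094%; on $5,000,000 that is $204,700.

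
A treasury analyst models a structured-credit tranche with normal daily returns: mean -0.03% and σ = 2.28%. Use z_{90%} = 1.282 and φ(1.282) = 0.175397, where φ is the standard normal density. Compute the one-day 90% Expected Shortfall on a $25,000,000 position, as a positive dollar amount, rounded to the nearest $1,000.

$1,007,000

Tail multiplier: φ(z)/(1−α) = 0.175397 / 0.1 = 1.754.
ES = −(-0.03%) + 2.28% × 1.754 = 4.029%.
On $25,000,000: 0.04029 × $25,000,000 = $1,007,250.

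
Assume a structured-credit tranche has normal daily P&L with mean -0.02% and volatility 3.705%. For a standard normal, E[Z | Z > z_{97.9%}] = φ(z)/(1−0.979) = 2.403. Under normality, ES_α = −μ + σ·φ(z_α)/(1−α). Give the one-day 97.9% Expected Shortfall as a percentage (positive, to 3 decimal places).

8.923%

ES = −(-0.02%) + 3.705% × 2.403 = 8.923%.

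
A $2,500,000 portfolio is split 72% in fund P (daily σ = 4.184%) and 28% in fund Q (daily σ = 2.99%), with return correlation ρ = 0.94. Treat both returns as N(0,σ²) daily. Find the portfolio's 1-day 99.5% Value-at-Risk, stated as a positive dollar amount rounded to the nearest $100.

$245,400

σ_p² = 0.72²·4.184² + 0.28²·2.99² + 2·0.94·0.72·0.28·4.184·2.99 = 14.5174 (%²).
σ_p = √14.5174 = 3.810%.
At 99.5%, z = 2.576.
VaR = 2.576 × 3.810% = 9.815%; on $2,500,000 that is $245,375.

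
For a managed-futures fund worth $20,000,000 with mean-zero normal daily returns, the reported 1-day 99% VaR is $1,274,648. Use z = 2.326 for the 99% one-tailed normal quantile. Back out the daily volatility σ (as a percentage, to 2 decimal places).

2.74%

VaR as a fraction: $1,274,648 / $20,000,000 = 6.373%.
σ = VaR / z = 6.373% / 2.326 = 2.740%.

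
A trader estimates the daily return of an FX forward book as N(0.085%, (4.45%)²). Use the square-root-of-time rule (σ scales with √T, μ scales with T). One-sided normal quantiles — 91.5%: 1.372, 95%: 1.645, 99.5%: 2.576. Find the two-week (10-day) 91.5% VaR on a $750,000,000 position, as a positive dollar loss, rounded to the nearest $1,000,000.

$138,000,000

σ_{10d} = 4.45% × √10 = 14.072%; μ_{10d} = 10 × 0.085% = 0.850%.
VaR = −(0.850%) + 1.372 × 14.072% = 18.457%.
On $750,000,000: 0.18457 × $750,000,000 = $138,427,500.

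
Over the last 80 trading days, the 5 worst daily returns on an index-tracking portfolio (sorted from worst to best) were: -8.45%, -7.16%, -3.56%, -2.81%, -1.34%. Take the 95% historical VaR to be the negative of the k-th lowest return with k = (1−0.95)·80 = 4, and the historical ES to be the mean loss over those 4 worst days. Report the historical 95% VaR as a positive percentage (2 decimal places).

2.81%

k = 4; the 4th lowest return is -2.81%, so VaR = 2.81%.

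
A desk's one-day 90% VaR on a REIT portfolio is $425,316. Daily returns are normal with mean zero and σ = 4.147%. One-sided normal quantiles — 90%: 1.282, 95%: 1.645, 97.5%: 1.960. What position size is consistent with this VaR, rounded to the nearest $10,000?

VaR as a fraction of value: z·σ = 1.282 × 4.147% = 5.31645%.
Position = $425,316 / 0.0531645 = $7,999,994.

$8,000,000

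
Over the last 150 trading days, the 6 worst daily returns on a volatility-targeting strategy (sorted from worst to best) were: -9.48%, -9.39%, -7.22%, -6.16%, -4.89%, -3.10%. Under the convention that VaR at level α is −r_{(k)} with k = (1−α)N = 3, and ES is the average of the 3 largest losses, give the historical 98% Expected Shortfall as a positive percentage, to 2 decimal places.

8.70%

The 3 worst returns sum to -26.09%.
ES = −(-26.09%) / 3 = 8.6966…% ≈ 8.70%.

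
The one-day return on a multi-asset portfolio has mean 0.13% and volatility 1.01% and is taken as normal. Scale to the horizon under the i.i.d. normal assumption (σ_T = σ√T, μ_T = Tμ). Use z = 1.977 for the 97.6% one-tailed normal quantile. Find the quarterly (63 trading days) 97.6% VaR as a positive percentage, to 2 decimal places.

7.66%

σ_{63d} = 1.01% × √63 = 8.017%; μ_{63d} = 63 × 0.13% = 8.190%.
VaR = −(8.190%) + 1.977 × 8.017% = 7.660%.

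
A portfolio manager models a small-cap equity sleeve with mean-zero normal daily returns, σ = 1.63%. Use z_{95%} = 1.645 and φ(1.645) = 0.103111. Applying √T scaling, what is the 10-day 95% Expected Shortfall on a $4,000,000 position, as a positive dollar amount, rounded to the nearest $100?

σ_{10d} = 1.63% × √10 = 5.155%.
ES multiplier = φ(z)/(1−α) = 0.103111/0.05 = 2.062.
ES = 5.155% × 2.062 = 10.630%; on $4,000,000: $425,200.

$425,200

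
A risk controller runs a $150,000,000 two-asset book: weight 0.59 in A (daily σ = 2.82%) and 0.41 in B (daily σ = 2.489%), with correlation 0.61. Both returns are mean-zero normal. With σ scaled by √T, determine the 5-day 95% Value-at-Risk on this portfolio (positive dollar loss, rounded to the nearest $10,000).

σ_p = √(0.59²·2.82² + 0.41²·2.489² + 2·0.61·0.59·0.41·2.82·2.489) = 2.425%.
σ_{5d} = 2.425% × √5 = 5.422%.
z(95%) = 1.645.
VaR = 1.645 × 5.422% = 8.919%; on $150,000,000 that is $13,378,500.

$13,380,000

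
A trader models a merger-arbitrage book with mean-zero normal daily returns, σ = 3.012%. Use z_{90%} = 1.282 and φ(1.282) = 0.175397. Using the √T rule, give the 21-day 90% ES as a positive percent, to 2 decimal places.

σ_{21d} = 3.012% × √21 = 13.803%.
ES multiplier = φ(z)/(1−α) = 0.175397/0.1 = 1.754.
ES = 13.803% × 1.754 = 24.210%.

24.21%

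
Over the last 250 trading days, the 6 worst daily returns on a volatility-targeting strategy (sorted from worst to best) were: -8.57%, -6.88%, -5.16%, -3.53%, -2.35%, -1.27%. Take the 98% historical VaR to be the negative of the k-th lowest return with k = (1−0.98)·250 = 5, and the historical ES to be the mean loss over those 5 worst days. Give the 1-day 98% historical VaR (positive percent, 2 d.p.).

k = 5; the 5th lowest return is -2.35%, so VaR = 2.35%.

2.35%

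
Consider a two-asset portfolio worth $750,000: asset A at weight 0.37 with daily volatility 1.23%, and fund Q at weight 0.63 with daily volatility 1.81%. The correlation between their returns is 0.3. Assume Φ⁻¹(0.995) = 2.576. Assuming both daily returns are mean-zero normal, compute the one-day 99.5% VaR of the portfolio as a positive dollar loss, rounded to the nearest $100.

σ_p² = 0.37²·1.23² + 0.63²·1.81² + 2·0.3·0.37·0.63·1.23·1.81 = 1.8188 (%²).
σ_p = √1.8188 = 1.349%.
VaR = 2.576 × 1.349% = 3.475%; on $750,000 that is $26,063.

$26,100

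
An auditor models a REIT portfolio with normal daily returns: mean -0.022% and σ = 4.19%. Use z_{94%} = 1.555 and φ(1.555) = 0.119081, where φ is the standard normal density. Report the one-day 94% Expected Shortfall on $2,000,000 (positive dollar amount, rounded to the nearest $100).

$166,800

Tail multiplier: φ(z)/(1−α) = 0.119081 / 0.06 = 1.985.
ES = −(-0.022%) + 4.19% × 1.985 = 8.339%.
On $2,000,000: 0.08339 × $2,000,000 = $166,780.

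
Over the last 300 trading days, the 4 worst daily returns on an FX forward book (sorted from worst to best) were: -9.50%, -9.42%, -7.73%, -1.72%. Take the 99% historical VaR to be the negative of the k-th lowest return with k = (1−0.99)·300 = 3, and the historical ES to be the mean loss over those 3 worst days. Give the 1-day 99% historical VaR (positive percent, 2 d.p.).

k = 3; the 3rd lowest return is -7.73%, so VaR = 7.73%.

7.73%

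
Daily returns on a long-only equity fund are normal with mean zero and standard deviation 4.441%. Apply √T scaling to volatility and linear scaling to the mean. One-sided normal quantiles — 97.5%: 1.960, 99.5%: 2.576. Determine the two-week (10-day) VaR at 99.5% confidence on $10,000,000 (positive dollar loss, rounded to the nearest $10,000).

σ_{10d} = 4.441% × √10 = 14.044%.
VaR = 2.576 × 14.044% = 36.177%.
On $10,000,000: 0.36177 × $10,000,000 = $3,617,700.

$3,620,000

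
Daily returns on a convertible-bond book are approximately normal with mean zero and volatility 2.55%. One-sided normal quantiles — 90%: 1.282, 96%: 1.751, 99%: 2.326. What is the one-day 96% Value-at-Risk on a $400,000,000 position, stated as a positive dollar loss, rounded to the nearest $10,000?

$17,860,000

VaR = z·σ = 1.751 × 2.55% = 4.465%.
On $400,000,000: 0.04465 × $400,000,000 = $17,860,000.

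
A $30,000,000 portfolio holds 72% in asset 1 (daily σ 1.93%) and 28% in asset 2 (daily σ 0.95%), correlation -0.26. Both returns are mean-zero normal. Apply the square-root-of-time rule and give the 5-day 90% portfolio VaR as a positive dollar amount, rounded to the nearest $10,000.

$1,160,000

σ_p = √(0.72²·1.93² + 0.28²·0.95² + 2·-0.26·0.72·0.28·1.93·0.95) = 1.345%.
σ_{5d} = 1.345% × √5 = 3.008%.
z(90%) = 1.282.
VaR = 1.282 × 3.008% = 3.856%; on $30,000,000 that is $1,156,800.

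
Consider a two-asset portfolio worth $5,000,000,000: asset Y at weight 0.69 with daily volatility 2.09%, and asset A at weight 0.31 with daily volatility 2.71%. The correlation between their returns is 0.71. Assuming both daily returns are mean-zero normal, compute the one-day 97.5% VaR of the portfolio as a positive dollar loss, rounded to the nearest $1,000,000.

$208,000,000

σ_p² = 0.69²·2.09² + 0.31²·2.71² + 2·0.71·0.69·0.31·2.09·2.71 = 4.5058 (%²).
σ_p = √4.5058 = 2.123%.
At 97.5%, z = 1.960.
VaR = 1.960 × 2.123% = 4.161%; on $5,000,000,000 that is $208,050,000.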